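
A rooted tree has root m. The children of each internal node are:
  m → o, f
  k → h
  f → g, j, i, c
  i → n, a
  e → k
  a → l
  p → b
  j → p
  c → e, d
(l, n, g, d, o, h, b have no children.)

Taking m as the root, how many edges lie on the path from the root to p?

3

Path from m to p: m → f → j → p, which has 3 edges.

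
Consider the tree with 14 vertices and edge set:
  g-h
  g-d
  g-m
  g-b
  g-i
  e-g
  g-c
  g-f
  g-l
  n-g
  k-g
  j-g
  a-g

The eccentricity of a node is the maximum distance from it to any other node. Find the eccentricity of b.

Distances from b peak at 2, attained at i (a, l, d, n, k, m, e, f, j, h, c also at distance 2).
b – g – i

2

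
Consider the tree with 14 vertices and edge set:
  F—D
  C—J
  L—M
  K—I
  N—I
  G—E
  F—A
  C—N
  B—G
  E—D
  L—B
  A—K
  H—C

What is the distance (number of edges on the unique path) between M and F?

6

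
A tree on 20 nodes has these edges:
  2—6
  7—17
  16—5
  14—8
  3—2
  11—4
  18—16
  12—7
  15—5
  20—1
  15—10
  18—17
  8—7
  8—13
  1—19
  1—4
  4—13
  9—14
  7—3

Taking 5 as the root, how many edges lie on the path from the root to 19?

9

Path from 5 to 19: 5–16–18–17–7–8–13–4–1–19, which has 9 edges.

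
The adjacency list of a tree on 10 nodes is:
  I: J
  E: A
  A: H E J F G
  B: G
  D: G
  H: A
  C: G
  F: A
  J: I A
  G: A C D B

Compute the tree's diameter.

4

A longest path is I – J – A – G – C, with 4 edges.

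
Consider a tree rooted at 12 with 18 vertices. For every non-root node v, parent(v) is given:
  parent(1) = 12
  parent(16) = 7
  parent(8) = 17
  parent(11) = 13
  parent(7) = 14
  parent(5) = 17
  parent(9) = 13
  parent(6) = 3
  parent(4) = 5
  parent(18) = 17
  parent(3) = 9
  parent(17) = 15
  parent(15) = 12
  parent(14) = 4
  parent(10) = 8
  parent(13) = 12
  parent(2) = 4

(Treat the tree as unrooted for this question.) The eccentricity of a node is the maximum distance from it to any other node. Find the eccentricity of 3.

10

Distances from 3 peak at 10, attained at 16.
3–9–13–12–15–17–5–4–14–7–16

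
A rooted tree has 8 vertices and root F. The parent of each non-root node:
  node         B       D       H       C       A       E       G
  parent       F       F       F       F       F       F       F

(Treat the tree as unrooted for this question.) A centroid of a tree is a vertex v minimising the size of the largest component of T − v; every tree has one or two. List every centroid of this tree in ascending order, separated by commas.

F

If F is removed the pieces have sizes 1, 1, 1, 1, 1, 1, 1, all ≤ ⌊8/2⌋ = 4.
Every other node leaves some component of size > 4, so the centroid is unique.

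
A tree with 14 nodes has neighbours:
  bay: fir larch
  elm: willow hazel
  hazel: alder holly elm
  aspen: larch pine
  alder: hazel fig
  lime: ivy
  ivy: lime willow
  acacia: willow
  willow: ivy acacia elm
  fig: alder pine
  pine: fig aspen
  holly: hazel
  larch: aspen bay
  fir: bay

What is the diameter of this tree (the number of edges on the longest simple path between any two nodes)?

Starting from lime, a farthest node is fir at distance 11.
One longest path: lime – ivy – willow – elm – hazel – alder – fig – pine – aspen – larch – bay – fir.
So the diameter is 11.

11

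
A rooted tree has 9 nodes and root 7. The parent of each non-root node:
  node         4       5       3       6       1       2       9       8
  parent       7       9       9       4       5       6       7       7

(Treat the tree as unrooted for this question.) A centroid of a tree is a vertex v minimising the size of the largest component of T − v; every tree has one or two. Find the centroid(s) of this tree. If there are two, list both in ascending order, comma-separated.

7

If 7 is removed the pieces have sizes 4, 3, 1, all ≤ ⌊9/2⌋ = 4.
Every other node leaves some component of size > 4, so the centroid is unique.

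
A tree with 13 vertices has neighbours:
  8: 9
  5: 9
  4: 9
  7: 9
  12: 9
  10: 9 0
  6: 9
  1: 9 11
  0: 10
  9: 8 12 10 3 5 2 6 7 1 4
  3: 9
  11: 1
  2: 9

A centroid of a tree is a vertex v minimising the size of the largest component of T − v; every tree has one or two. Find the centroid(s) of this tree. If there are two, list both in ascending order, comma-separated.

9

Removing 9 splits the tree into components of sizes 2, 2, 1, 1, 1, 1, 1, 1, 1, 1; the largest is 2 ≤ ⌊13/2⌋ = 6.
Every other node leaves some component of size > 6, so the centroid is unique.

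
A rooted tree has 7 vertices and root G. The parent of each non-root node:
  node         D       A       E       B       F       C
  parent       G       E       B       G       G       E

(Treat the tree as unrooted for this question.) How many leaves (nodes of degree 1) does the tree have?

Degree-1 nodes: A, C, D, F — 4 of them.

4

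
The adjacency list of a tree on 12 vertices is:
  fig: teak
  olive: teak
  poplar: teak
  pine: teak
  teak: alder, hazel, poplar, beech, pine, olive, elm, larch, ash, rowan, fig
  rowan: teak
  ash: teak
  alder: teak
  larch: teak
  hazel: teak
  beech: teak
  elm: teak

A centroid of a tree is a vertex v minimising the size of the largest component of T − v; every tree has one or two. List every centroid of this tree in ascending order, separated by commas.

Delete teak: the remaining components have sizes 1, 1, 1, 1, 1, 1, 1, 1, 1, 1, 1. Max 1 ≤ 6, so teak is a centroid.
Every other node leaves some component of size > 6, so the centroid is unique.

teak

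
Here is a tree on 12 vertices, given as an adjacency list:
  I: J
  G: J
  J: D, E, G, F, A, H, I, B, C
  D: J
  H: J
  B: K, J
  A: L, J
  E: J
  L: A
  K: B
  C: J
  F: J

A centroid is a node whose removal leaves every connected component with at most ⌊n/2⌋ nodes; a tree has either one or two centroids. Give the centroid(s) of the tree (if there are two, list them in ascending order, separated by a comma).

J

If J is removed the pieces have sizes 2, 2, 1, 1, 1, 1, 1, 1, 1, all ≤ ⌊12/2⌋ = 6.
No neighbour of J does as well, so J is the unique centroid.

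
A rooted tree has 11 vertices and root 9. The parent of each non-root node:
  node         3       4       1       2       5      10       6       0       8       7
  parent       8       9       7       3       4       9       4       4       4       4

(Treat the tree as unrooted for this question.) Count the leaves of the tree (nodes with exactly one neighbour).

6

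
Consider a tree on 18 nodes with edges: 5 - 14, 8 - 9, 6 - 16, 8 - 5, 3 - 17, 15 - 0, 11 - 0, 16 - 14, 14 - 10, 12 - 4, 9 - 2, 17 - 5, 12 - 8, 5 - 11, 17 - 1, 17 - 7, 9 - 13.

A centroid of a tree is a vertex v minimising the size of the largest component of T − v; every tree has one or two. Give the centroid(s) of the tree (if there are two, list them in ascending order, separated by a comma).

Removing 5 splits the tree into components of sizes 6, 4, 4, 3; the largest is 6 ≤ ⌊18/2⌋ = 9.
Every other node leaves some component of size > 9, so the centroid is unique.

5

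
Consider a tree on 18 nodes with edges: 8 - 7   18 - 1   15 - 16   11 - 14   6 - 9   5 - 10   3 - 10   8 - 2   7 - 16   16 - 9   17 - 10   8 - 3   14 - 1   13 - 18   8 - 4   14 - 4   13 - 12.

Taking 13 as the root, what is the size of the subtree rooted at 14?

14

Descendants of 14 (including itself): 14, 11, 4, 8, 2, 3, 7, 10, 16, 17, 5, 15, 9, 6. That's 14.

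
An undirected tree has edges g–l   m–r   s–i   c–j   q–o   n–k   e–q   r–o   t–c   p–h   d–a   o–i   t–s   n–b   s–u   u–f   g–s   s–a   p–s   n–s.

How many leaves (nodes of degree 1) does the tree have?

The leaves are b, d, e, f, h, j, k, l, m.
That is 9 leaves.

9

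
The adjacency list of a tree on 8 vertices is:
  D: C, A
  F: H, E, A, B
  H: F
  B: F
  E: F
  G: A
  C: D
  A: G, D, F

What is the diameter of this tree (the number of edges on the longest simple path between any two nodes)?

4

Starting from C, a farthest node is H at distance 4.
One longest path: C – D – A – F – H.
So the diameter is 4.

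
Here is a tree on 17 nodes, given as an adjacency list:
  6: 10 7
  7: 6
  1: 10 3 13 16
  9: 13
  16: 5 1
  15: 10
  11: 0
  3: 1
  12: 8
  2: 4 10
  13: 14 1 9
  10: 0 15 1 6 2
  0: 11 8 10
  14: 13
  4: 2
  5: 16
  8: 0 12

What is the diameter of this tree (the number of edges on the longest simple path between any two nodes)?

BFS from 12 reaches 5 last, at distance 6; BFS from 5 confirms no node is farther.
Path: 12 - 8 - 0 - 10 - 1 - 16 - 5.

6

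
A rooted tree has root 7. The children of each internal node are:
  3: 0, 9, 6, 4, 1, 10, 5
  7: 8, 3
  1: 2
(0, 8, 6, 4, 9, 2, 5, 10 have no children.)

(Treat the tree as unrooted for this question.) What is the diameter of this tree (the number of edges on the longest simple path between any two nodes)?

4

A longest path is 8 - 7 - 3 - 1 - 2, with 4 edges.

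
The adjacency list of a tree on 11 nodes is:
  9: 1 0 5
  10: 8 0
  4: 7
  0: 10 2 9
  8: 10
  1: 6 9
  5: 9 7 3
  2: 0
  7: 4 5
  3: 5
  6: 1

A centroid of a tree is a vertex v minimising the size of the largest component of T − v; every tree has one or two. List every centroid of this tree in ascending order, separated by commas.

9

If 9 is removed the pieces have sizes 4, 4, 2, all ≤ ⌊11/2⌋ = 5.
Every other node leaves some component of size > 5, so the centroid is unique.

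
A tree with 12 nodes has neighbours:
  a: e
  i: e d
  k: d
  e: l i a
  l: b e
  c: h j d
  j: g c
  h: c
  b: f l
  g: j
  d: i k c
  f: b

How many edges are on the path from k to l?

4

Walking from k: k – d – i – e – l. Length 4.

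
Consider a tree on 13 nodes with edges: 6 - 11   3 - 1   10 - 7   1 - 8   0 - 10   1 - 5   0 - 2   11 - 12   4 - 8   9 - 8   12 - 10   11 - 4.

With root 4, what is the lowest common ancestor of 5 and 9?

8

Path 5→root: 5 1 8 4; path 9→root: 9 8 4.
First common node: 8.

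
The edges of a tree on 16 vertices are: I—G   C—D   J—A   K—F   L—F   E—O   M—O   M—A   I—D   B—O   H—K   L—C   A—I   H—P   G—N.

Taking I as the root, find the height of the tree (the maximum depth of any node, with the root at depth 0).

P sits deepest: I – D – C – L – F – K – H – P — 7 edges from the root.

7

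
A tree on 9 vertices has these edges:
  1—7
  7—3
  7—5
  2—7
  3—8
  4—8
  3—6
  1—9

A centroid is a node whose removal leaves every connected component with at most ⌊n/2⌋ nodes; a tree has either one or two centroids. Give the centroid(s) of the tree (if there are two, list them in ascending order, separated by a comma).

Removing 7 splits the tree into components of sizes 4, 2, 1, 1; the largest is 4 ≤ ⌊9/2⌋ = 4.
Every other node leaves some component of size > 4, so the centroid is unique.

7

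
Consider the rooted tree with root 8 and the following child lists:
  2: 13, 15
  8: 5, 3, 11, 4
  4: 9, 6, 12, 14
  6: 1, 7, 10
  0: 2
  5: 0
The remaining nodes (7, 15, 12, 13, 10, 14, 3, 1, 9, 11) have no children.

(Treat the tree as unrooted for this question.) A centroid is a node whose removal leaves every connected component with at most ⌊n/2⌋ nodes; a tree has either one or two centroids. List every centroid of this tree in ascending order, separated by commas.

4, 8

Delete 8: the remaining components have sizes 8, 5, 1, 1. Max 8 ≤ 8, so 8 is a centroid.
Its neighbour 4 also leaves a largest component of size 8, so both are centroids.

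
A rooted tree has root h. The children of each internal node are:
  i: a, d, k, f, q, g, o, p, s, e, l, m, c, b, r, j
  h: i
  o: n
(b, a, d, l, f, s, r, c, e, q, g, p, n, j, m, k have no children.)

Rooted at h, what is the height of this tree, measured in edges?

The longest root-to-leaf path is h–i–o–n (3 edges).

3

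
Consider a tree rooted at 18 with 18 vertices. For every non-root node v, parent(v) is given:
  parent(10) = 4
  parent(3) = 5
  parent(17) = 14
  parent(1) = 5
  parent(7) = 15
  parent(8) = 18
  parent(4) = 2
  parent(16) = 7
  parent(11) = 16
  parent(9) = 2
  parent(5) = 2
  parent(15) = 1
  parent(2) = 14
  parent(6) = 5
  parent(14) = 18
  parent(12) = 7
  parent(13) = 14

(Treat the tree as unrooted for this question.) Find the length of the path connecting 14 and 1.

Walking from 14: 14 - 2 - 5 - 1. Length 3.

3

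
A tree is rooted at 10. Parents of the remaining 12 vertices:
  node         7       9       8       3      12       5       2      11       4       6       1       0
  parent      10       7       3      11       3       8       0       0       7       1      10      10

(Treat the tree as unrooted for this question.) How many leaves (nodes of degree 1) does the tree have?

Exactly 6 nodes have a single neighbour: 2, 4, 5, 6, 9, 12.

6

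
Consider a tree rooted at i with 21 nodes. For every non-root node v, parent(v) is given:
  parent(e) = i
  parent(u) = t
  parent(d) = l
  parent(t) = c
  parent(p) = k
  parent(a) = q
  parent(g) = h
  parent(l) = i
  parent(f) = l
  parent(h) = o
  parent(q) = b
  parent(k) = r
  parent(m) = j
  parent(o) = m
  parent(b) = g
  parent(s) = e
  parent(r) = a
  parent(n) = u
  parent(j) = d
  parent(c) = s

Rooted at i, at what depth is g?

i → l → d → j → m → o → h → g — 7 edges.

7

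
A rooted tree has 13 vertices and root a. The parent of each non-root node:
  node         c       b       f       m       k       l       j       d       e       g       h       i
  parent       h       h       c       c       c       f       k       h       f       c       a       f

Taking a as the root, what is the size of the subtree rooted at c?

9

The subtree rooted at c contains: c, m, f, g, k, i, e, l, j — 9 nodes.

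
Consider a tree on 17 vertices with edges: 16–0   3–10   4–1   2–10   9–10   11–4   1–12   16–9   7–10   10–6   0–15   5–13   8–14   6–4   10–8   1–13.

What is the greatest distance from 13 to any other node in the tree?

8

Distances from 13 peak at 8, attained at 15.
13–1–4–6–10–9–16–0–15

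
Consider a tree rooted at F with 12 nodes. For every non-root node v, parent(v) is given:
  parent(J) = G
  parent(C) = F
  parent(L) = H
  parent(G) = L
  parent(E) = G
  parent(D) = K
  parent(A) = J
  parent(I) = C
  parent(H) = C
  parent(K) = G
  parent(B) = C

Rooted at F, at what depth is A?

Path from F to A: F–C–H–L–G–J–A, which has 6 edges.

6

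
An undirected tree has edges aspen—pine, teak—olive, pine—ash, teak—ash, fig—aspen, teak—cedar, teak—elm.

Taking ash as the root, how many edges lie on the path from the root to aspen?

Climbing from aspen to the root: aspen – pine – ash. That's 2 steps.

2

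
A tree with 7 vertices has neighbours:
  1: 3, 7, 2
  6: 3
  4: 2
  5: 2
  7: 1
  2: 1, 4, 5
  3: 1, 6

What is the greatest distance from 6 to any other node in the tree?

A farthest node from 6 is 5 (4 also at distance 4).
The path 6-3-1-2-5 has 4 edges.

4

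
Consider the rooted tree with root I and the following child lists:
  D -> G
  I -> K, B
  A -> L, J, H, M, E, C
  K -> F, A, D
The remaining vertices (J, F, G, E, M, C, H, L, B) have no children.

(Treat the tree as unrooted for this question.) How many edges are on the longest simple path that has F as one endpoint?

A farthest node from F is L (C, G, B, H, M, J, E also at distance 3).
The path F – K – A – L has 3 edges.

3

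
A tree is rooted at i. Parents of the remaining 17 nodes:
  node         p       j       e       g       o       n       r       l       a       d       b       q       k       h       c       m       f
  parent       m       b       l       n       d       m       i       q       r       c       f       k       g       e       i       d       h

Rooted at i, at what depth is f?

11

Climbing from f to the root: f → h → e → l → q → k → g → n → m → d → c → i. That's 11 steps.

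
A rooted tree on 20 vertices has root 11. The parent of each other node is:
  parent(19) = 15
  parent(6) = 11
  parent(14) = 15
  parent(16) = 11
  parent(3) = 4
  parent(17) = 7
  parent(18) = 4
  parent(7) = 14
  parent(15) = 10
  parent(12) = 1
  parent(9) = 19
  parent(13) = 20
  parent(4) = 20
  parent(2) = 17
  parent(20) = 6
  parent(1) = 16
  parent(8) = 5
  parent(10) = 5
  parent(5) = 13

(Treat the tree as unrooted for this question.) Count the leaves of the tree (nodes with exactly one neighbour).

Exactly 6 nodes have a single neighbour: 2, 3, 8, 9, 12, 18.

6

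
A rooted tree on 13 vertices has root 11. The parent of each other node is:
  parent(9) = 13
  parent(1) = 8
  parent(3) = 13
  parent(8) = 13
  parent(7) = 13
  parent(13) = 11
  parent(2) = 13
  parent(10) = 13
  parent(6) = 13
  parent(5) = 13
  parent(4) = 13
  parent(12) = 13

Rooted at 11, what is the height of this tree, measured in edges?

The longest root-to-leaf path is 11-13-8-1 (3 edges).

3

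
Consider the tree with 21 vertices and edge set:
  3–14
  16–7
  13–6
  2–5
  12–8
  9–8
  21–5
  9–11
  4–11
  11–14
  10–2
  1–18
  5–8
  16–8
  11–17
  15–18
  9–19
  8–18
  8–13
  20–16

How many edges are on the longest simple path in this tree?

A longest path is 3–14–11–9–8–5–2–10, with 7 edges.

7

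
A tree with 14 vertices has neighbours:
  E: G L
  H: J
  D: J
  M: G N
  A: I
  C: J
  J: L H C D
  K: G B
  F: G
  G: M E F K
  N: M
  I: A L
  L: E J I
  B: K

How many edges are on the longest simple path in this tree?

Starting from C, a farthest node is N at distance 6.
One longest path: C–J–L–E–G–M–N.
So the diameter is 6.

6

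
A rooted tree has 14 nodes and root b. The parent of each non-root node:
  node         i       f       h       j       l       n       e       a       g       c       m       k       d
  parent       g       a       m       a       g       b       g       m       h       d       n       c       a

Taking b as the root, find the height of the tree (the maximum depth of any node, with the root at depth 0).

6

k sits deepest: b-n-m-a-d-c-k — 6 edges from the root.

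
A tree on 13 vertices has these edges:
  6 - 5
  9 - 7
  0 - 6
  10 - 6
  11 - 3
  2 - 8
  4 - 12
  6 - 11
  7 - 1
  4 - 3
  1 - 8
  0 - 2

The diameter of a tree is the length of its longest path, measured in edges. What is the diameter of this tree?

A longest path is 9-7-1-8-2-0-6-11-3-4-12, with 10 edges.

10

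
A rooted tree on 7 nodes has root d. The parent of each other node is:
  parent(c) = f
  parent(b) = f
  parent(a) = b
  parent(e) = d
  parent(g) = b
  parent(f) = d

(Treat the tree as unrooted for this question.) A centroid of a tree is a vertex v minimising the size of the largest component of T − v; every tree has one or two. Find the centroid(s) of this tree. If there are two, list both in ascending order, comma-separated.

Removing f splits the tree into components of sizes 3, 2, 1; the largest is 3 ≤ ⌊7/2⌋ = 3.
No neighbour of f does as well, so f is the unique centroid.

f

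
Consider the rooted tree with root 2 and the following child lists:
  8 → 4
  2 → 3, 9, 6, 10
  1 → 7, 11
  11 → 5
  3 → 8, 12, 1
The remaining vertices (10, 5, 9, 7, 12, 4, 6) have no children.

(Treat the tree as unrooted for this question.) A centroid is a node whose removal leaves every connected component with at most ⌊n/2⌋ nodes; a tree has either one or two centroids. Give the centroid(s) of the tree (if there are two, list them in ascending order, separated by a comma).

Removing 3 splits the tree into components of sizes 4, 4, 2, 1; the largest is 4 ≤ ⌊12/2⌋ = 6.
Every other node leaves some component of size > 6, so the centroid is unique.

3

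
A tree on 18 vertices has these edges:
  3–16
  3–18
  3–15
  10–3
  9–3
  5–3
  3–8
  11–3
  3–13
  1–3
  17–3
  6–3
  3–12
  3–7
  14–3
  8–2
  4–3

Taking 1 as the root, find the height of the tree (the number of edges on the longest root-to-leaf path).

A deepest node is 2, reached by 1 → 3 → 8 → 2.
That path has 3 edges, so the height is 3.

3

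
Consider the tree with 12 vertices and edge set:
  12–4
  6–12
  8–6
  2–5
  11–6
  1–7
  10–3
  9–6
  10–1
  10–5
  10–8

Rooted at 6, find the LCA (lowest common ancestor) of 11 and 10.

11's ancestor chain is 11, 6 and 10's is 10, 8, 6; they first meet at 6.

6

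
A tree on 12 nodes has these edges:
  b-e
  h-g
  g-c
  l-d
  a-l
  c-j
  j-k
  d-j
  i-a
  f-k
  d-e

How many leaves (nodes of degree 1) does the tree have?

Exactly 4 nodes have a single neighbour: b, f, h, i.

4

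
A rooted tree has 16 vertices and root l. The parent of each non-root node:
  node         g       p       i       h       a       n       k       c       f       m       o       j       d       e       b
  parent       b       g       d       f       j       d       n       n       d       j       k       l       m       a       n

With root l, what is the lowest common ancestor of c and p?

Path c→root: c n d m j l; path p→root: p g b n d m j l.
First common node: n.

n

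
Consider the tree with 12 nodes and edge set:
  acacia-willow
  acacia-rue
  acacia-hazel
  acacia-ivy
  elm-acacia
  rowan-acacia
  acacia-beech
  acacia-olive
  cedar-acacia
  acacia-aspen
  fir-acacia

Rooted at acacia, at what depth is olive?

Climbing from olive to the root: olive → acacia. That's 1 steps.

1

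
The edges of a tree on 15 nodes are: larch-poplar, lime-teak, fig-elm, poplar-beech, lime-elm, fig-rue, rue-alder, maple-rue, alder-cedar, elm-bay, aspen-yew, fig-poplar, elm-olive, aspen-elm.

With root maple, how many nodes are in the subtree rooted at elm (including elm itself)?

7

Descendants of elm (including itself): elm, aspen, lime, bay, olive, yew, teak. That's 7.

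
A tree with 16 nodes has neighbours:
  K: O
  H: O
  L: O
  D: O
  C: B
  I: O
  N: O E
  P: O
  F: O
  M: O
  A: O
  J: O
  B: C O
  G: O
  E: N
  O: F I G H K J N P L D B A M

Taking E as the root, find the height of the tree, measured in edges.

4

The longest root-to-leaf path is E – N – O – B – C (4 edges).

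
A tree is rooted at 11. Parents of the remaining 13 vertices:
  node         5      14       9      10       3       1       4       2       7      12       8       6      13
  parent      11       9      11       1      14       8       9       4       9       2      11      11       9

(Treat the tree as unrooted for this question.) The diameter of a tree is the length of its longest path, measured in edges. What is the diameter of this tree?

7

BFS from 10 reaches 12 last, at distance 7; BFS from 12 confirms no node is farther.
Path: 10 – 1 – 8 – 11 – 9 – 4 – 2 – 12.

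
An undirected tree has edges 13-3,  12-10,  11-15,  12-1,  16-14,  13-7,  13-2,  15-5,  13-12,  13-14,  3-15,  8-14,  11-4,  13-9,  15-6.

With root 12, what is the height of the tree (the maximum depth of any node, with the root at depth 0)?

A deepest node is 4, reached by 12-13-3-15-11-4.
That path has 5 edges, so the height is 5.

5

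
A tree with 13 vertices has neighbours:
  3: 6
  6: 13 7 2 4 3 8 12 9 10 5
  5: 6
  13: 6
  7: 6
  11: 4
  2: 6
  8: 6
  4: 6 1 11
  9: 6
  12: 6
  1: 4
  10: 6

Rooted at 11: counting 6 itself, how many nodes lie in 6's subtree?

10

6's subtree: {6, 8, 9, 5, 10, 13, 3, 2, 7, 12}, size 10.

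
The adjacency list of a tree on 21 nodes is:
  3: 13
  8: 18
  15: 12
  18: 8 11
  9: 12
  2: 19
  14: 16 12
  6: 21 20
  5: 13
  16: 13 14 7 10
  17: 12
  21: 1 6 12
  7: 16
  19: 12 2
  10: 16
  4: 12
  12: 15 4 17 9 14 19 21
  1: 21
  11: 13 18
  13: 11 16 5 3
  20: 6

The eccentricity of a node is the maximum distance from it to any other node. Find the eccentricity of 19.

Distances from 19 peak at 7, attained at 8.
19–12–14–16–13–11–18–8

7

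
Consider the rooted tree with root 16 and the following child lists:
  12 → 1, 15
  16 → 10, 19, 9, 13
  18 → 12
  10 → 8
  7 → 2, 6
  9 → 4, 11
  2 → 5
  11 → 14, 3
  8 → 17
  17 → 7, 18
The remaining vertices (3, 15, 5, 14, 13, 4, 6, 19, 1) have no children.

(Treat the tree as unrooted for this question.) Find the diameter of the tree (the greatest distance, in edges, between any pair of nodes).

9

BFS from 14 reaches 5 last, at distance 9; BFS from 5 confirms no node is farther.
Path: 14-11-9-16-10-8-17-7-2-5.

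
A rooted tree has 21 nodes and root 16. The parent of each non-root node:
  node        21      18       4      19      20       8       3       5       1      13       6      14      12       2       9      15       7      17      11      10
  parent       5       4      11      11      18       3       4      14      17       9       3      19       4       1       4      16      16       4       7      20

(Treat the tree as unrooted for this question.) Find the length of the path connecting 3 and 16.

4

The path is 3 - 4 - 11 - 7 - 16, which has 4 edges.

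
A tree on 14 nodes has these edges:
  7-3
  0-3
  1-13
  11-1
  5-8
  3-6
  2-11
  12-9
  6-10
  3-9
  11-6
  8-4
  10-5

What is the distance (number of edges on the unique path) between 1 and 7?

4

Walking from 1: 1 – 11 – 6 – 3 – 7. Length 4.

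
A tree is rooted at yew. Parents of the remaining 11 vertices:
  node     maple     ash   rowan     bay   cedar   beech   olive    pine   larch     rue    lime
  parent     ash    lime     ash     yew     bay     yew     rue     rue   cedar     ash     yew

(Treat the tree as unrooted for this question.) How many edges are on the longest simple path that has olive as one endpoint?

7

A farthest node from olive is larch.
The path olive-rue-ash-lime-yew-bay-cedar-larch has 7 edges.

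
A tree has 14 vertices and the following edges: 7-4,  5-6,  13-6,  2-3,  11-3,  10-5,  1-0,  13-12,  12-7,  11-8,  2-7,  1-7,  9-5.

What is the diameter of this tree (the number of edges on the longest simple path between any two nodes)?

9

A longest path is 8 – 11 – 3 – 2 – 7 – 12 – 13 – 6 – 5 – 9, with 9 edges.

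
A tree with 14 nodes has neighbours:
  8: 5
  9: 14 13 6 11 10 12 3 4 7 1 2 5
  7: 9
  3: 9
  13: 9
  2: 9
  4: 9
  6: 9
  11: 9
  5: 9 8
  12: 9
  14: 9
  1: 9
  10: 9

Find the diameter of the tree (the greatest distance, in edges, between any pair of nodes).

Starting from 8, a farthest node is 7 at distance 3.
One longest path: 8 - 5 - 9 - 7.
So the diameter is 3.

3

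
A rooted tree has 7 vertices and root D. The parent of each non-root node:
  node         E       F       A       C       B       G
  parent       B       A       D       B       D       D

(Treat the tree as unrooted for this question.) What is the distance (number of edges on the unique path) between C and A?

3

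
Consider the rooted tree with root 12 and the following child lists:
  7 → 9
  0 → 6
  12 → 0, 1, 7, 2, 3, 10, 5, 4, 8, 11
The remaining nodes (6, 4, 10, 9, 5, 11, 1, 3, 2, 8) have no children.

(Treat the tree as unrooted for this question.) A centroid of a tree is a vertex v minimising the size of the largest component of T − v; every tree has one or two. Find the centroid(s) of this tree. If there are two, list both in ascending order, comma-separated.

12

Removing 12 splits the tree into components of sizes 2, 2, 1, 1, 1, 1, 1, 1, 1, 1; the largest is 2 ≤ ⌊13/2⌋ = 6.
Every other node leaves some component of size > 6, so the centroid is unique.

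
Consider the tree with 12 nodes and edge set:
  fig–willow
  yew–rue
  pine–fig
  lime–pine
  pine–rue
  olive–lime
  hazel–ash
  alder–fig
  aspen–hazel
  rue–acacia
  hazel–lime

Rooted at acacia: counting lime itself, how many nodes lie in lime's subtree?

Descendants of lime (including itself): lime, hazel, olive, ash, aspen. That's 5.

5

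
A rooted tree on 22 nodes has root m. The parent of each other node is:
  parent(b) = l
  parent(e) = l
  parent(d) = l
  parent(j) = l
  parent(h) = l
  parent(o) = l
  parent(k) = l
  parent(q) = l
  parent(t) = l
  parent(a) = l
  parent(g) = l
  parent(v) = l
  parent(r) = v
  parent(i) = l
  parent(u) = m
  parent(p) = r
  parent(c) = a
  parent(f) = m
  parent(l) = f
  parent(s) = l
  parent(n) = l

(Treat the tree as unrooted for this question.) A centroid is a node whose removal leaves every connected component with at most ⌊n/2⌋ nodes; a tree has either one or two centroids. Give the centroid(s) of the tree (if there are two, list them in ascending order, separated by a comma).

l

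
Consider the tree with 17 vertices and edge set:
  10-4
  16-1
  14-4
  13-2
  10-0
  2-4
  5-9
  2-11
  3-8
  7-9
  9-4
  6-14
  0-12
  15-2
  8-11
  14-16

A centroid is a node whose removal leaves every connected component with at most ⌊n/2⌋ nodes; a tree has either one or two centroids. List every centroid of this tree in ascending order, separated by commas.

4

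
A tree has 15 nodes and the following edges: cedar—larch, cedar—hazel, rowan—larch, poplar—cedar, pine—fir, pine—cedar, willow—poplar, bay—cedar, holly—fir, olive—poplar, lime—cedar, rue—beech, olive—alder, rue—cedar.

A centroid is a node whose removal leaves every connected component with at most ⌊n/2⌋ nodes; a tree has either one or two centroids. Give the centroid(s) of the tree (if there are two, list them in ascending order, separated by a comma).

Removing cedar splits the tree into components of sizes 4, 3, 2, 2, 1, 1, 1; the largest is 4 ≤ ⌊15/2⌋ = 7.
No neighbour of cedar does as well, so cedar is the unique centroid.

cedar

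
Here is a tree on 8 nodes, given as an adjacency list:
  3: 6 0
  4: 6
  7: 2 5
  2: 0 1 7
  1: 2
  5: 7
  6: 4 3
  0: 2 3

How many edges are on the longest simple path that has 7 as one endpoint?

5

The node farthest from 7 is 4, via 7–2–0–3–6–4 — 5 edges.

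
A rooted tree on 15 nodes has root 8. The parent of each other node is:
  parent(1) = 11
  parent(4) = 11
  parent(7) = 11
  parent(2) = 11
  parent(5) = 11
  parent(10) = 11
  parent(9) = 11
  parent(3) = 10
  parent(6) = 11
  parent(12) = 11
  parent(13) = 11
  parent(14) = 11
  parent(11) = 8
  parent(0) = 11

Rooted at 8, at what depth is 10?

8 – 11 – 10 — 2 edges.

2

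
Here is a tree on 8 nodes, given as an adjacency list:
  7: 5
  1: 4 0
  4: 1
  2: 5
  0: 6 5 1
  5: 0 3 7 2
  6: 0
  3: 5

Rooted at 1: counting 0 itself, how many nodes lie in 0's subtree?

6

The subtree rooted at 0 contains: 0, 5, 6, 3, 7, 2 — 6 nodes.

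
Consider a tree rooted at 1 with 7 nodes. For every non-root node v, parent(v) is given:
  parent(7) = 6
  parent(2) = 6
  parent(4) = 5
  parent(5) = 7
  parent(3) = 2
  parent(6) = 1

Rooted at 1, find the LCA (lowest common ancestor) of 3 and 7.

Path 3→root: 3 2 6 1; path 7→root: 7 6 1.
First common node: 6.

6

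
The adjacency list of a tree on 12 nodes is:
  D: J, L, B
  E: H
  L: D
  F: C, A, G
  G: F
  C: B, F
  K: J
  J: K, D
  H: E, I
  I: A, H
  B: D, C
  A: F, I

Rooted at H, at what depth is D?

6

Climbing from D to the root: D → B → C → F → A → I → H. That's 6 steps.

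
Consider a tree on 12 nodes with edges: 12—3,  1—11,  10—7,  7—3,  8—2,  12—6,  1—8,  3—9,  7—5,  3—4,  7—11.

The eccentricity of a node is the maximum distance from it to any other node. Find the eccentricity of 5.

5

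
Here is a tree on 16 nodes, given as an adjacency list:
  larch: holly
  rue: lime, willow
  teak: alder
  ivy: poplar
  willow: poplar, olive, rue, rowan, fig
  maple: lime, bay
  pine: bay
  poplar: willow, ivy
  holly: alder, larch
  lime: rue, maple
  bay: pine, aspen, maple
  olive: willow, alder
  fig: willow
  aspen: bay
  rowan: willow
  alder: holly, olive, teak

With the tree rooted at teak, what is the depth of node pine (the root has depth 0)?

teak – alder – olive – willow – rue – lime – maple – bay – pine — 8 edges.

8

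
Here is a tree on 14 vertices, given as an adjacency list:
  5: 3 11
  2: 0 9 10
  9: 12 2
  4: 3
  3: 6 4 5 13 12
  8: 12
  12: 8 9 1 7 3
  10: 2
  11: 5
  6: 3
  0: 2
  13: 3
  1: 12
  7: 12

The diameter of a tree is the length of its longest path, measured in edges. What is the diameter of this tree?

6

Starting from 11, a farthest node is 0 at distance 6.
One longest path: 11–5–3–12–9–2–0.
So the diameter is 6.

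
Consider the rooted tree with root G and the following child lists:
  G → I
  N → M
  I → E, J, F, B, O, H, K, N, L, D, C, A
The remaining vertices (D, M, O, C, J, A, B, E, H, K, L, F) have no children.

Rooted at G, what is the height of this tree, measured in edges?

3

The longest root-to-leaf path is G → I → N → M (3 edges).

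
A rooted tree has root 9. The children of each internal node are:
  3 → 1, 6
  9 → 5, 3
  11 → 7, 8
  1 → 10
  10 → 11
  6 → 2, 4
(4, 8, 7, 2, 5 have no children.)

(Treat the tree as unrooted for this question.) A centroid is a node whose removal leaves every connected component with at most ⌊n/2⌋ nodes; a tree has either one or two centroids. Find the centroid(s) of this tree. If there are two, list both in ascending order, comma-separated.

If 3 is removed the pieces have sizes 5, 3, 2, all ≤ ⌊11/2⌋ = 5.
No neighbour of 3 does as well, so 3 is the unique centroid.

3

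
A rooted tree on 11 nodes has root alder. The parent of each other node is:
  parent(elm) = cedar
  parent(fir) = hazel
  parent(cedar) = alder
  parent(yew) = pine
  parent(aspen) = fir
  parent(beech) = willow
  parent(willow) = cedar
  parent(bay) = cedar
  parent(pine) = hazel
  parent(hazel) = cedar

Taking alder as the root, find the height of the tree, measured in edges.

The longest root-to-leaf path is alder → cedar → hazel → pine → yew (4 edges).

4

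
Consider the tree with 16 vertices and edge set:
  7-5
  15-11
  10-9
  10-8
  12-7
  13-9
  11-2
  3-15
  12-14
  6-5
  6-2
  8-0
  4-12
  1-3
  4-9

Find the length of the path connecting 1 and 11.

3

1 – 3 – 15 – 11: 3 edges.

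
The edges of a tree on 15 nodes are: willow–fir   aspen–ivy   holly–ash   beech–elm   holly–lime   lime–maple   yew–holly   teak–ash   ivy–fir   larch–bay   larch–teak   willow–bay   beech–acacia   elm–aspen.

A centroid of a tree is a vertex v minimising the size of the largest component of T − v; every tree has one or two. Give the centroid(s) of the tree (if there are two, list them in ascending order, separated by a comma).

If bay is removed the pieces have sizes 7, 7, all ≤ ⌊15/2⌋ = 7.
Every other node leaves some component of size > 7, so the centroid is unique.

bay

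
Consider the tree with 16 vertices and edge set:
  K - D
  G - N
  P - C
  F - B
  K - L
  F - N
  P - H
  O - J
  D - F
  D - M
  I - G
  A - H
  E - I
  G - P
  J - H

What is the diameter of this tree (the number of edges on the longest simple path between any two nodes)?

9

Starting from O, a farthest node is L at distance 9.
One longest path: O - J - H - P - G - N - F - D - K - L.
So the diameter is 9.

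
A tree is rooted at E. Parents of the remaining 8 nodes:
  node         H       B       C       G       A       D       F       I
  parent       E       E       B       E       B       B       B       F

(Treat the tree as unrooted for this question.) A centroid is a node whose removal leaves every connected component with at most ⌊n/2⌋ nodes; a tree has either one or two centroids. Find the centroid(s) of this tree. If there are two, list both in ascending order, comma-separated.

B

Delete B: the remaining components have sizes 3, 2, 1, 1, 1. Max 3 ≤ 4, so B is a centroid.
No neighbour of B does as well, so B is the unique centroid.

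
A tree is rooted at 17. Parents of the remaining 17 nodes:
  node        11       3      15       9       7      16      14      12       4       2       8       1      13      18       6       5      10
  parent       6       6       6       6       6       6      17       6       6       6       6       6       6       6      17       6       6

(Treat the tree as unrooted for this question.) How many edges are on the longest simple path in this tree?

BFS from 14 reaches 3 last, at distance 3; BFS from 3 confirms no node is farther.
Path: 14 – 17 – 6 – 3.

3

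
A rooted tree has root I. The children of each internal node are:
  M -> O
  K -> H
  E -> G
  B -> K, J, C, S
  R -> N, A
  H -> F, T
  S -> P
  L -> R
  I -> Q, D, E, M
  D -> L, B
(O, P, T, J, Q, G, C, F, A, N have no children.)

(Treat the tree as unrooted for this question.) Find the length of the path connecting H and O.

6

H - K - B - D - I - M - O: 6 edges.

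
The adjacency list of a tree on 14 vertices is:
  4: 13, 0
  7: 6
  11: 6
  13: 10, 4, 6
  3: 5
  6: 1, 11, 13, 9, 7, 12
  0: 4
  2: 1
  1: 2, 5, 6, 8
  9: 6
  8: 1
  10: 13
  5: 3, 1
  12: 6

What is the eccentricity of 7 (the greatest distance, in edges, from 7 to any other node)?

4

Distances from 7 peak at 4, attained at 0 (3 also at distance 4).
7–6–13–4–0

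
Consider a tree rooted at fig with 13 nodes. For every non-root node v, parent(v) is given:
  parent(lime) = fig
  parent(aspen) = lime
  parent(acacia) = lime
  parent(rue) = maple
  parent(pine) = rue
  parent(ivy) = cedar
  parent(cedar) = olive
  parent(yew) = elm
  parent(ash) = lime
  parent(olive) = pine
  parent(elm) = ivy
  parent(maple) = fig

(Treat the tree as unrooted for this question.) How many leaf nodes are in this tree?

Degree-1 nodes: acacia, ash, aspen, yew — 4 of them.

4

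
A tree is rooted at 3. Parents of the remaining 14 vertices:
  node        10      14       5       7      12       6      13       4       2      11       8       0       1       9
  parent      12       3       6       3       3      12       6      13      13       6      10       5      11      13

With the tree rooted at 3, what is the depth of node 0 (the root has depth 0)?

3 – 12 – 6 – 5 – 0 — 4 edges.

4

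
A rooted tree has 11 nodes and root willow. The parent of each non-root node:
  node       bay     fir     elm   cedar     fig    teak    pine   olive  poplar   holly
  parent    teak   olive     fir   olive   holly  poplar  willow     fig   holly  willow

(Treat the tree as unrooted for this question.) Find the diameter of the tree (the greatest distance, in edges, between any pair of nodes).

7

A longest path is bay - teak - poplar - holly - fig - olive - fir - elm, with 7 edges.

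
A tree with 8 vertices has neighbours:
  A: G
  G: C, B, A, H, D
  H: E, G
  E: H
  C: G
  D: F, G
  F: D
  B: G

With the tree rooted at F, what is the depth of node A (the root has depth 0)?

3

F – D – G – A — 3 edges.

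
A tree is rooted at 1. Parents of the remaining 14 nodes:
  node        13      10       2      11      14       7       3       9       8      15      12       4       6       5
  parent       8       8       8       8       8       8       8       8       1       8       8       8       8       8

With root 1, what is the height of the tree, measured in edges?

The longest root-to-leaf path is 1-8-4 (2 edges).

2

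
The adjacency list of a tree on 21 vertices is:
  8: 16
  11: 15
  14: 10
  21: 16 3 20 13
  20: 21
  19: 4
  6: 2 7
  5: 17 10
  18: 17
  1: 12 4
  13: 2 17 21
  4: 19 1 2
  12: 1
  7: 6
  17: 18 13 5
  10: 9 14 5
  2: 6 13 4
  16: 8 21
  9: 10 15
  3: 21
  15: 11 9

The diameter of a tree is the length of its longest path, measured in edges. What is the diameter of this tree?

Starting from 11, a farthest node is 12 at distance 10.
One longest path: 11–15–9–10–5–17–13–2–4–1–12.
So the diameter is 10.

10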